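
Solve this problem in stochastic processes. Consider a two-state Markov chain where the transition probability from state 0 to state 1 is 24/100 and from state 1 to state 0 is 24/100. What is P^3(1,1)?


Computing P^3 by matrix multiplication.
P = [[0.7600, 0.2400], [0.2400, 0.7600]]
After raising P to the power 3:
P^3(1,1) = 0.5703

0.5703


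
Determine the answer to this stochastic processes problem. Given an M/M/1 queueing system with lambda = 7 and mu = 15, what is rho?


rho = lambda/mu
= 7/15
= 0.4667

0.4667


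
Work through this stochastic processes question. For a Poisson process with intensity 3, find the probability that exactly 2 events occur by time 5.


P(N(t)=k) = (lambda*t)^k * exp(-lambda*t) / k!
lambda*t = 15
= 15^2 * exp(-15) / 2!
= 225 * 3.0590e-07 / 2
= 3.4414e-05

3.4414e-05


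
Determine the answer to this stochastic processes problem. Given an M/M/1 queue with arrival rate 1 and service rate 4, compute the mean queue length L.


rho = 1/4 = 0.2500
L = rho/(1-rho)
= 0.2500/0.7500
= 0.3333

0.3333


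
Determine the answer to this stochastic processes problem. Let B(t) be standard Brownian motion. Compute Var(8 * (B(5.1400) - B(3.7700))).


Var(alpha*(B(t)-B(s))) = alpha^2 * (t-s)
= 8^2 * (5.1400 - 3.7700)
= 64 * 1.3700
= 87.6800

87.6800


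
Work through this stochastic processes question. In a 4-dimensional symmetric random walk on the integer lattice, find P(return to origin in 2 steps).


P(return in 2 steps) = P(reverse first step) = 1/(2d)
= 1/8
= 0.1250

0.1250


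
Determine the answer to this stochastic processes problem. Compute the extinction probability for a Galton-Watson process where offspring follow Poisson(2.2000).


Since mu = 2.2000 > 1, extinction prob q < 1.
Solve s = exp(mu*(s-1)) iteratively.
q = 0.1563

0.1563


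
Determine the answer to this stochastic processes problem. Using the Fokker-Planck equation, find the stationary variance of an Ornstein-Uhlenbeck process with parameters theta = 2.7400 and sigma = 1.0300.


Stationary variance = sigma^2 / (2*theta)
= 1.0300^2 / (2*2.7400)
= 1.0609 / 5.4800
= 0.1936

0.1936


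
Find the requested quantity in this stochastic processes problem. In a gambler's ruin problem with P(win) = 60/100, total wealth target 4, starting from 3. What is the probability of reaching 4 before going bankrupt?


Gambler's ruin formula:
r = q/p = 0.4000/0.6000 = 0.6667
P(win) = (1 - r^i)/(1 - r^N)
= (1 - 0.6667^3)/(1 - 0.6667^4)
= 0.8769

0.8769


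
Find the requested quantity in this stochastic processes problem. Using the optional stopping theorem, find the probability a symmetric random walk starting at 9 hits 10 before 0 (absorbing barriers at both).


By optional stopping theorem: E(M at tau) = M(0) = 9
P(hit 10)*10 + P(hit 0)*0 = 9
P(hit 10) = (9 - 0)/(10 - 0) = 9/10 = 0.9000

0.9000


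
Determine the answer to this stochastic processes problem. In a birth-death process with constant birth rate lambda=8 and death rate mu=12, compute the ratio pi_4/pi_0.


For birth-death process, pi_n/pi_0 = (lambda/mu)^n
= (8/12)^4
= 0.1975

0.1975


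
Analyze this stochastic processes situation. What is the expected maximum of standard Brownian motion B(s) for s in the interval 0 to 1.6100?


E(max B(s)) = sqrt(2t/pi)
= sqrt(2*1.6100/pi)
= sqrt(1.0250)
= 1.0124

1.0124


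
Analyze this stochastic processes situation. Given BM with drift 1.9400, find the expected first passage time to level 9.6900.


Expected first passage time = a/mu
= 9.6900/1.9400
= 4.9948

4.9948


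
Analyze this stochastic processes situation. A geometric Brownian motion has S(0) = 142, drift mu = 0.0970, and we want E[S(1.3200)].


E[S(t)] = S(0) * exp(mu * t)
= 142 * exp(0.0970 * 1.3200)
= 142 * 1.1366
= 161.3970

161.3970


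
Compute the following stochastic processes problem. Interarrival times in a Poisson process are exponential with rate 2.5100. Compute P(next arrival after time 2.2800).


P(X > t) = exp(-lambda * t)
= exp(-2.5100 * 2.2800)
= exp(-5.7228) = 0.0033

0.0033


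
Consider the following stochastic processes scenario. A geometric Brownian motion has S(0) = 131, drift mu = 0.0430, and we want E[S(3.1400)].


E[S(t)] = S(0) * exp(mu * t)
= 131 * exp(0.0430 * 3.1400)
= 131 * 1.1446
= 149.9373

149.9373


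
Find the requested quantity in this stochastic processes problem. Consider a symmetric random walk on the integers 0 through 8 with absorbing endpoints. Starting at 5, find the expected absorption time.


For symmetric RW on 0,...,N with absorbing barriers, E(i) = i*(N-i)
E(5) = 5 * 3 = 15

15


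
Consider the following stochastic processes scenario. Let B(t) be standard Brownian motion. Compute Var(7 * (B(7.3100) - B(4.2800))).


Var(alpha*(B(t)-B(s))) = alpha^2 * (t-s)
= 7^2 * (7.3100 - 4.2800)
= 49 * 3.0300
= 148.4700

148.4700


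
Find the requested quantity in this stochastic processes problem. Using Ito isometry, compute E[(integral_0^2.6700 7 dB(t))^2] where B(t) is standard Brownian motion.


By Ito isometry: E[(int f dB)^2] = int f^2 dt
= 7^2 * 2.6700
= 49 * 2.6700 = 130.8300

130.8300


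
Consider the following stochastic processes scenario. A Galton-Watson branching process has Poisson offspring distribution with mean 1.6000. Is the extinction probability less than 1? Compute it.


Since mu = 1.6000 > 1, extinction prob q < 1.
Solve s = exp(mu*(s-1)) iteratively.
q = 0.3580

0.3580


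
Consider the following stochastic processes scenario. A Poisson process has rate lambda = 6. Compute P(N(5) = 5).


P(N(t)=k) = (lambda*t)^k * exp(-lambda*t) / k!
lambda*t = 30
= 30^5 * exp(-30) / 5!
= 24300000 * 9.3576e-14 / 120
= 1.8949e-08

1.8949e-08


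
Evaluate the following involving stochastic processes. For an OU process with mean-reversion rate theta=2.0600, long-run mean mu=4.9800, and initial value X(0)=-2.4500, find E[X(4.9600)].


E[X(t)] = mu + (X(0) - mu)*exp(-theta*t)
= 4.9800 + (-2.4500 - 4.9800)*exp(-2.0600*4.9600)
= 4.9800 + -7.4300 * 3.6522e-05
= 4.9797

4.9797


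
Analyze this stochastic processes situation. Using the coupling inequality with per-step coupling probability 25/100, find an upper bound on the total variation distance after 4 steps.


TV distance bound <= (1-delta)^n
= (1 - 0.2500)^4
= 0.7500^4
= 0.3164

0.3164


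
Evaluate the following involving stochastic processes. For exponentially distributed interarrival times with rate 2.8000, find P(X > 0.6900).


P(X > t) = exp(-lambda * t)
= exp(-2.8000 * 0.6900)
= exp(-1.9320) = 0.1449

0.1449


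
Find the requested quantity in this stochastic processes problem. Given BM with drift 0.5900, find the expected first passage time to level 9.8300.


Expected first passage time = a/mu
= 9.8300/0.5900
= 16.6610

16.6610


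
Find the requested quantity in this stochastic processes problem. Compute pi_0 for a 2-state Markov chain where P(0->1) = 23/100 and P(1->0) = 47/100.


Stationary distribution: pi_0 = p10/(p01+p10), pi_1 = p01/(p01+p10)
p01 = 0.2300, p10 = 0.4700
pi_0 = 0.6714

0.6714


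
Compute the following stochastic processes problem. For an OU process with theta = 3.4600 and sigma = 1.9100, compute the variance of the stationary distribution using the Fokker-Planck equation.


Stationary variance = sigma^2 / (2*theta)
= 1.9100^2 / (2*3.4600)
= 3.6481 / 6.9200
= 0.5272

0.5272


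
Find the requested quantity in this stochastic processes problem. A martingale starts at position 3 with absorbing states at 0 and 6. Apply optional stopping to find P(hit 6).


By optional stopping theorem: E(M at tau) = M(0) = 3
P(hit 6)*6 + P(hit 0)*0 = 3
P(hit 6) = (3 - 0)/(6 - 0) = 1/2 = 0.5000

0.5000


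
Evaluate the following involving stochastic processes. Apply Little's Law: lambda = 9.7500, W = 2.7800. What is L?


Little's Law: L = lambda * W
= 9.7500 * 2.7800
= 27.1050

27.1050


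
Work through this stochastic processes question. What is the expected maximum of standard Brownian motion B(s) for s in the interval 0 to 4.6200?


E(max B(s)) = sqrt(2t/pi)
= sqrt(2*4.6200/pi)
= sqrt(2.9412)
= 1.7150

1.7150


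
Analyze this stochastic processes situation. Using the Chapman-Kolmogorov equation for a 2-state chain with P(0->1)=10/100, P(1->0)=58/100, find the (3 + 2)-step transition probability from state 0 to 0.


P^5 = P^3 * P^2
Computing via matrix multiplication of the transition matrix.
Entry (0,0) of P^5 = 0.8534

0.8534


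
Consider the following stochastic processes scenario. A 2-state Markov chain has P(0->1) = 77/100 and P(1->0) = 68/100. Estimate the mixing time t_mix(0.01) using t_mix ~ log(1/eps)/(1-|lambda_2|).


lambda_2 = |1 - p01 - p10| = |1 - 0.7700 - 0.6800| = 0.4500
t_mix ~ log(1/eps)/(1 - |lambda_2|)
= log(100)/(1 - 0.4500) = 4.6052/0.5500
= 8.3730

8.3730


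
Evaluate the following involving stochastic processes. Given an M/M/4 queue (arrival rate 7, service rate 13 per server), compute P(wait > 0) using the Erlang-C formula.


a = lambda/mu = 0.5385
rho = a/c = 0.1346
Erlang-C formula applied:
C(c,a) = 0.0024

0.0024


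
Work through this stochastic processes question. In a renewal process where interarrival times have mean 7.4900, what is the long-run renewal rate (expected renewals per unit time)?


Long-run renewal rate = 1/E(X)
= 1/7.4900
= 0.1335

0.1335


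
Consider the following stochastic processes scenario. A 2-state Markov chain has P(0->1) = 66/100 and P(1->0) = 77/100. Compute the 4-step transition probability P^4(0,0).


Computing P^4 by matrix multiplication.
P = [[0.3400, 0.6600], [0.7700, 0.2300]]
After raising P to the power 4:
P^4(0,0) = 0.5542

0.5542


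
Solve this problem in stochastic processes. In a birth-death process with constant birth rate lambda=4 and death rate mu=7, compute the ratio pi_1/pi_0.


For birth-death process, pi_n/pi_0 = (lambda/mu)^n
= (4/7)^1
= 0.5714

0.5714


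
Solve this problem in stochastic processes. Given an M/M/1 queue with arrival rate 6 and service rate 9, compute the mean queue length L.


rho = 6/9 = 0.6667
L = rho/(1-rho)
= 0.6667/0.3333
= 2.0000

2.0000


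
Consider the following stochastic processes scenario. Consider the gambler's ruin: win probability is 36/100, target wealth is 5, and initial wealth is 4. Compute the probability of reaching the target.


Gambler's ruin formula:
r = q/p = 0.6400/0.3600 = 1.7778
P(win) = (1 - r^i)/(1 - r^N)
= (1 - 1.7778^4)/(1 - 1.7778^5)
= 0.5364

0.5364


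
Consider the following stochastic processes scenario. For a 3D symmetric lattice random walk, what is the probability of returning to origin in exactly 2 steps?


P(return in 2 steps) = P(reverse first step) = 1/(2d)
= 1/6
= 0.1667

0.1667


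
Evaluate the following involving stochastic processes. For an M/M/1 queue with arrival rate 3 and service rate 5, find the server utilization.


rho = lambda/mu
= 3/5
= 0.6000

0.6000


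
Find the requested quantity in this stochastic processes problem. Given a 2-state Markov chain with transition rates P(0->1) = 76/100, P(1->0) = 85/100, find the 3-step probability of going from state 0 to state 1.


Computing P^3 by matrix multiplication.
P = [[0.2400, 0.7600], [0.8500, 0.1500]]
After raising P to the power 3:
P^3(0,1) = 0.5792

0.5792


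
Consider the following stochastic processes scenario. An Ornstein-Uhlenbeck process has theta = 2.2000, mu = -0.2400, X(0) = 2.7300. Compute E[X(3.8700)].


E[X(t)] = mu + (X(0) - mu)*exp(-theta*t)
= -0.2400 + (2.7300 - -0.2400)*exp(-2.2000*3.8700)
= -0.2400 + 2.9700 * 2.0064e-04
= -0.2394

-0.2394


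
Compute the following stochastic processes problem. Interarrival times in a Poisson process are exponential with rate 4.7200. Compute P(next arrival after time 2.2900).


P(X > t) = exp(-lambda * t)
= exp(-4.7200 * 2.2900)
= exp(-10.8088) = 2.0221e-05

2.0221e-05


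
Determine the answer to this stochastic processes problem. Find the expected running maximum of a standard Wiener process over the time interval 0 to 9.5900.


E(max B(s)) = sqrt(2t/pi)
= sqrt(2*9.5900/pi)
= sqrt(6.1052)
= 2.4709

2.4709


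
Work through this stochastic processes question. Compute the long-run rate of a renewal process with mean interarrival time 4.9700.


Long-run renewal rate = 1/E(X)
= 1/4.9700
= 0.2012

0.2012


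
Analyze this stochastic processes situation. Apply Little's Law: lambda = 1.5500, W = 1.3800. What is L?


Little's Law: L = lambda * W
= 1.5500 * 1.3800
= 2.1390

2.1390


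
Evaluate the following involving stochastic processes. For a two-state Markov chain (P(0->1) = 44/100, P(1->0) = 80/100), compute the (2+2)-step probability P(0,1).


P^4 = P^2 * P^2
Computing via matrix multiplication of the transition matrix.
Entry (0,1) of P^4 = 0.3537

0.3537


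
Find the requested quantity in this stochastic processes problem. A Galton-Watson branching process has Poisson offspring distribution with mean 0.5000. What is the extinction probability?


Since mu = 0.5000 <= 1, extinction probability = 1.

1.0000


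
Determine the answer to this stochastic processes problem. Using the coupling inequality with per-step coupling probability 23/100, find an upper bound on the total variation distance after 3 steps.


TV distance bound <= (1-delta)^n
= (1 - 0.2300)^3
= 0.7700^3
= 0.4565

0.4565


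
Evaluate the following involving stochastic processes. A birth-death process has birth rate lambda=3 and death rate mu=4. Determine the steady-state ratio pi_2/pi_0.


For birth-death process, pi_n/pi_0 = (lambda/mu)^n
= (3/4)^2
= 0.5625

0.5625


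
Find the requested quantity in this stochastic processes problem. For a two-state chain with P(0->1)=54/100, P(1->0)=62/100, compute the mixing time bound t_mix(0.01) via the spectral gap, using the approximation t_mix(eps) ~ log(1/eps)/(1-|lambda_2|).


lambda_2 = |1 - p01 - p10| = |1 - 0.5400 - 0.6200| = 0.1600
t_mix ~ log(1/eps)/(1 - |lambda_2|)
= log(100)/(1 - 0.1600) = 4.6052/0.8400
= 5.4823

5.4823


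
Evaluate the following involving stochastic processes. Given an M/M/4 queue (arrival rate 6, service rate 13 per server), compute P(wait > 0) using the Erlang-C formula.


a = lambda/mu = 0.4615
rho = a/c = 0.1154
Erlang-C formula applied:
C(c,a) = 0.0013

0.0013


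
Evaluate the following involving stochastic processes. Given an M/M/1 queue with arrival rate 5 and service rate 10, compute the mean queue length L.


rho = 5/10 = 0.5000
L = rho/(1-rho)
= 0.5000/0.5000
= 1.0000

1.0000


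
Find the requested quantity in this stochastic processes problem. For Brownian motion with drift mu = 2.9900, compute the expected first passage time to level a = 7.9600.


Expected first passage time = a/mu
= 7.9600/2.9900
= 2.6622

2.6622


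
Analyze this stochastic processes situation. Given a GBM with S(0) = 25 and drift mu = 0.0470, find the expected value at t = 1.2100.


E[S(t)] = S(0) * exp(mu * t)
= 25 * exp(0.0470 * 1.2100)
= 25 * 1.0585
= 26.4630

26.4630


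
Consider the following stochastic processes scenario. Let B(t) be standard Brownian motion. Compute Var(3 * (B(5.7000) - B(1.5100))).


Var(alpha*(B(t)-B(s))) = alpha^2 * (t-s)
= 3^2 * (5.7000 - 1.5100)
= 9 * 4.1900
= 37.7100

37.7100


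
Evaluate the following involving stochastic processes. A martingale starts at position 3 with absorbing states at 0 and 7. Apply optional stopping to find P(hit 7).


By optional stopping theorem: E(M at tau) = M(0) = 3
P(hit 7)*7 + P(hit 0)*0 = 3
P(hit 7) = (3 - 0)/(7 - 0) = 3/7 = 0.4286

0.4286


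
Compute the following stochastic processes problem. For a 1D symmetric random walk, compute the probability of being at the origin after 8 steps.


P(S(8) = 0) = C(8,4) / 4^4
= 70 / 256
= 0.2734

0.2734


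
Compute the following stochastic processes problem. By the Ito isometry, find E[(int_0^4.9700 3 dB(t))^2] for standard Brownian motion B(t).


By Ito isometry: E[(int f dB)^2] = int f^2 dt
= 3^2 * 4.9700
= 9 * 4.9700 = 44.7300

44.7300


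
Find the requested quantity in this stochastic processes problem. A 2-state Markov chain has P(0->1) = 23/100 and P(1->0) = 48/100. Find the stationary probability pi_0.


Stationary distribution: pi_0 = p10/(p01+p10), pi_1 = p01/(p01+p10)
p01 = 0.2300, p10 = 0.4800
pi_0 = 0.6761

0.6761


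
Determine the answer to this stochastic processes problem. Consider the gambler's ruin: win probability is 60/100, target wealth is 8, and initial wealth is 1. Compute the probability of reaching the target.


Gambler's ruin formula:
r = q/p = 0.4000/0.6000 = 0.6667
P(win) = (1 - r^i)/(1 - r^N)
= (1 - 0.6667^1)/(1 - 0.6667^8)
= 0.3469

0.3469


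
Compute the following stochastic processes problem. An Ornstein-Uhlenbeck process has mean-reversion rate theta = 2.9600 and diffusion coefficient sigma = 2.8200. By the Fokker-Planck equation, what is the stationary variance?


Stationary variance = sigma^2 / (2*theta)
= 2.8200^2 / (2*2.9600)
= 7.9524 / 5.9200
= 1.3433

1.3433


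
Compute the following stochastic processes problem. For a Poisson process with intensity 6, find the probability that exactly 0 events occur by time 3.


P(N(t)=k) = (lambda*t)^k * exp(-lambda*t) / k!
lambda*t = 18
= 18^0 * exp(-18) / 0!
= 1 * 1.5230e-08 / 1
= 1.5230e-08

1.5230e-08


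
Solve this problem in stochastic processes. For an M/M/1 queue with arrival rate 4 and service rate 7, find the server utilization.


rho = lambda/mu
= 4/7
= 0.5714

0.5714


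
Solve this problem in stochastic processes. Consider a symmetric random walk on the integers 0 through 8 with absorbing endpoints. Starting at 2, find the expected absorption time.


For symmetric RW on 0,...,N with absorbing barriers, E(i) = i*(N-i)
E(2) = 2 * 6 = 12

12


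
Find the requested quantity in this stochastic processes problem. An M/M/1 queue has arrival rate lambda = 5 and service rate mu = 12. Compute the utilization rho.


rho = lambda/mu
= 5/12
= 0.4167

0.4167


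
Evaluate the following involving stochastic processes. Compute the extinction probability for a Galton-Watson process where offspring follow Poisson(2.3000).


Since mu = 2.3000 > 1, extinction prob q < 1.
Solve s = exp(mu*(s-1)) iteratively.
q = 0.1376

0.1376


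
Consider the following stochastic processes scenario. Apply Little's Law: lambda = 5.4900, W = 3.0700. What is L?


Little's Law: L = lambda * W
= 5.4900 * 3.0700
= 16.8543

16.8543


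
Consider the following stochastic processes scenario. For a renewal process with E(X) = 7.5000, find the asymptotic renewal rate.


Long-run renewal rate = 1/E(X)
= 1/7.5000
= 0.1333

0.1333


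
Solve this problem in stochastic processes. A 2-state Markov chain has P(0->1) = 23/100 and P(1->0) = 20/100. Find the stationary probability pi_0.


Stationary distribution: pi_0 = p10/(p01+p10), pi_1 = p01/(p01+p10)
p01 = 0.2300, p10 = 0.2000
pi_0 = 0.4651

0.4651


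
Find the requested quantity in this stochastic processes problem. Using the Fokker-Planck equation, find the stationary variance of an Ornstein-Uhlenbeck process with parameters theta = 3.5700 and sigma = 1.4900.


Stationary variance = sigma^2 / (2*theta)
= 1.4900^2 / (2*3.5700)
= 2.2201 / 7.1400
= 0.3109

0.3109


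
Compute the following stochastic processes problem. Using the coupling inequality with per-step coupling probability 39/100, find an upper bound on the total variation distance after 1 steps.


TV distance bound <= (1-delta)^n
= (1 - 0.3900)^1
= 0.6100^1
= 0.6100

0.6100


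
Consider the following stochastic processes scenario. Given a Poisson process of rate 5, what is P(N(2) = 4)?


P(N(t)=k) = (lambda*t)^k * exp(-lambda*t) / k!
lambda*t = 10
= 10^4 * exp(-10) / 4!
= 10000 * 4.5400e-05 / 24
= 0.0189

0.0189


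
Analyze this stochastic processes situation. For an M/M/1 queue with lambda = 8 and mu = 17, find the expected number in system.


rho = 8/17 = 0.4706
L = rho/(1-rho)
= 0.4706/0.5294
= 0.8889

0.8889


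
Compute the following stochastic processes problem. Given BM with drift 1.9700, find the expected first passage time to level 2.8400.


Expected first passage time = a/mu
= 2.8400/1.9700
= 1.4416

1.4416


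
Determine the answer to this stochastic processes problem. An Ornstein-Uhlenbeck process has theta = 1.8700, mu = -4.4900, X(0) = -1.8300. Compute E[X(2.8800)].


E[X(t)] = mu + (X(0) - mu)*exp(-theta*t)
= -4.4900 + (-1.8300 - -4.4900)*exp(-1.8700*2.8800)
= -4.4900 + 2.6600 * 0.0046
= -4.4778

-4.4778


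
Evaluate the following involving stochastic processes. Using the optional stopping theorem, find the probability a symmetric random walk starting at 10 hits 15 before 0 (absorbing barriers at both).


By optional stopping theorem: E(M at tau) = M(0) = 10
P(hit 15)*15 + P(hit 0)*0 = 10
P(hit 15) = (10 - 0)/(15 - 0) = 2/3 = 0.6667

0.6667


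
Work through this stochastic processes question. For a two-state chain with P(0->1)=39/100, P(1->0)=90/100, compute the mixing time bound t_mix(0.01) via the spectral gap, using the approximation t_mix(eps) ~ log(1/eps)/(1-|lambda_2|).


lambda_2 = |1 - p01 - p10| = |1 - 0.3900 - 0.9000| = 0.2900
t_mix ~ log(1/eps)/(1 - |lambda_2|)
= log(100)/(1 - 0.2900) = 4.6052/0.7100
= 6.4862

6.4862


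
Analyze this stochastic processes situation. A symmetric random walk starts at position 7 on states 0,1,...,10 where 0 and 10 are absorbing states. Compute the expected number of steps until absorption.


For symmetric RW on 0,...,N with absorbing barriers, E(i) = i*(N-i)
E(7) = 7 * 3 = 21

21


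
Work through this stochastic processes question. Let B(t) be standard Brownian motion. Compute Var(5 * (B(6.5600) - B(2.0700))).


Var(alpha*(B(t)-B(s))) = alpha^2 * (t-s)
= 5^2 * (6.5600 - 2.0700)
= 25 * 4.4900
= 112.2500

112.2500


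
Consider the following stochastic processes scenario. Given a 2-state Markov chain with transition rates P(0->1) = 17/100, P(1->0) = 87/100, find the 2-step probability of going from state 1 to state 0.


Computing P^2 by matrix multiplication.
P = [[0.8300, 0.1700], [0.8700, 0.1300]]
After raising P to the power 2:
P^2(1,0) = 0.8352

0.8352


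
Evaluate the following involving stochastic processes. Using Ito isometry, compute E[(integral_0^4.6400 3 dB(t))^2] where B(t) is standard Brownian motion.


By Ito isometry: E[(int f dB)^2] = int f^2 dt
= 3^2 * 4.6400
= 9 * 4.6400 = 41.7600

41.7600


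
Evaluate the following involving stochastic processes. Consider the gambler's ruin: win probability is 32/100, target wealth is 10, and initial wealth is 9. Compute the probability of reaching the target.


Gambler's ruin formula:
r = q/p = 0.6800/0.3200 = 2.1250
P(win) = (1 - r^i)/(1 - r^N)
= (1 - 2.1250^9)/(1 - 2.1250^10)
= 0.4703

0.4703


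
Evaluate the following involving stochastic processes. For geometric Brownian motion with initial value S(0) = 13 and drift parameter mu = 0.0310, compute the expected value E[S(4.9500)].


E[S(t)] = S(0) * exp(mu * t)
= 13 * exp(0.0310 * 4.9500)
= 13 * 1.1658
= 15.1560

15.1560


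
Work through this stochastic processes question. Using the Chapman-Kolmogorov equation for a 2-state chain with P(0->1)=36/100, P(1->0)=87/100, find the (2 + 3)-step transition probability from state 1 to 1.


P^5 = P^2 * P^3
Computing via matrix multiplication of the transition matrix.
Entry (1,1) of P^5 = 0.2922

0.2922


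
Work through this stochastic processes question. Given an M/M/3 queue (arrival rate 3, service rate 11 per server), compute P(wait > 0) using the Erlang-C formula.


a = lambda/mu = 0.2727
rho = a/c = 0.0909
Erlang-C formula applied:
C(c,a) = 0.0028

0.0028


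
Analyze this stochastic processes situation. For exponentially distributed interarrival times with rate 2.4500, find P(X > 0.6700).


P(X > t) = exp(-lambda * t)
= exp(-2.4500 * 0.6700)
= exp(-1.6415) = 0.1937

0.1937


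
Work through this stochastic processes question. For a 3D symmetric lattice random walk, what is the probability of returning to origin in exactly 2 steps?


P(return in 2 steps) = P(reverse first step) = 1/(2d)
= 1/6
= 0.1667

0.1667


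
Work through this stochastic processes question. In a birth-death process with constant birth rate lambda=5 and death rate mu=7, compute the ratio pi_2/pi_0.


For birth-death process, pi_n/pi_0 = (lambda/mu)^n
= (5/7)^2
= 0.5102

0.5102


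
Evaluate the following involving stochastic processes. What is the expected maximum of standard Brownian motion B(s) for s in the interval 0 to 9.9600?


E(max B(s)) = sqrt(2t/pi)
= sqrt(2*9.9600/pi)
= sqrt(6.3407)
= 2.5181

2.5181


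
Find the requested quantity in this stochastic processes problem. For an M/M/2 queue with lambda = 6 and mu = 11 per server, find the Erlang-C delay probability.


a = lambda/mu = 0.5455
rho = a/c = 0.2727
Erlang-C formula applied:
C(c,a) = 0.1169

0.1169


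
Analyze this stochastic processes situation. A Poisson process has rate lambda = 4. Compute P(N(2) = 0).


P(N(t)=k) = (lambda*t)^k * exp(-lambda*t) / k!
lambda*t = 8
= 8^0 * exp(-8) / 0!
= 1 * 3.3546e-04 / 1
= 3.3546e-04

3.3546e-04


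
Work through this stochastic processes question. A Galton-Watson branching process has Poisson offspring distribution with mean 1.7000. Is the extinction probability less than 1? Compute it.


Since mu = 1.7000 > 1, extinction prob q < 1.
Solve s = exp(mu*(s-1)) iteratively.
q = 0.3088

0.3088


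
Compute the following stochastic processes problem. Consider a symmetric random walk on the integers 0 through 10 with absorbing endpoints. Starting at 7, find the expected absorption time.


For symmetric RW on 0,...,N with absorbing barriers, E(i) = i*(N-i)
E(7) = 7 * 3 = 21

21


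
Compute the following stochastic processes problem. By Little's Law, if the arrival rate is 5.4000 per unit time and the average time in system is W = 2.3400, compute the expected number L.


Little's Law: L = lambda * W
= 5.4000 * 2.3400
= 12.6360

12.6360


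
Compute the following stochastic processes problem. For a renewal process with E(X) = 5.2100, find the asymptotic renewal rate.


Long-run renewal rate = 1/E(X)
= 1/5.2100
= 0.1919

0.1919


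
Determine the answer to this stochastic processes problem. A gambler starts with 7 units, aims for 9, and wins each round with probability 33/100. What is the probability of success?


Gambler's ruin formula:
r = q/p = 0.6700/0.3300 = 2.0303
P(win) = (1 - r^i)/(1 - r^N)
= (1 - 2.0303^7)/(1 - 2.0303^9)
= 0.2413

0.2413


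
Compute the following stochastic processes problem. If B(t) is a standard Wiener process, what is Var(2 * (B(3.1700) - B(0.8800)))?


Var(alpha*(B(t)-B(s))) = alpha^2 * (t-s)
= 2^2 * (3.1700 - 0.8800)
= 4 * 2.2900
= 9.1600

9.1600


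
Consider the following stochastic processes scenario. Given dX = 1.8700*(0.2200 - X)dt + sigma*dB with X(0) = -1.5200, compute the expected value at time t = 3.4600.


E[X(t)] = mu + (X(0) - mu)*exp(-theta*t)
= 0.2200 + (-1.5200 - 0.2200)*exp(-1.8700*3.4600)
= 0.2200 + -1.7400 * 0.0015
= 0.2173

0.2173


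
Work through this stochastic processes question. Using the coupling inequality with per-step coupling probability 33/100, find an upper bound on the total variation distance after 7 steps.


TV distance bound <= (1-delta)^n
= (1 - 0.3300)^7
= 0.6700^7
= 0.0606

0.0606


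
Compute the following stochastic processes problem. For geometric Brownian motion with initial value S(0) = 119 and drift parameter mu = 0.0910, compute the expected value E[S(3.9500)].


E[S(t)] = S(0) * exp(mu * t)
= 119 * exp(0.0910 * 3.9500)
= 119 * 1.4325
= 170.4724

170.4724


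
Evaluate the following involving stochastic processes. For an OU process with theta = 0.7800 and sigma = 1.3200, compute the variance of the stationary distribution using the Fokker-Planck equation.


Stationary variance = sigma^2 / (2*theta)
= 1.3200^2 / (2*0.7800)
= 1.7424 / 1.5600
= 1.1169

1.1169


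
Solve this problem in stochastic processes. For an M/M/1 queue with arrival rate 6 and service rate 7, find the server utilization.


rho = lambda/mu
= 6/7
= 0.8571

0.8571


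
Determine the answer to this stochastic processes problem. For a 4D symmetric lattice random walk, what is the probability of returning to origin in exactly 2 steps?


P(return in 2 steps) = P(reverse first step) = 1/(2d)
= 1/8
= 0.1250

0.1250


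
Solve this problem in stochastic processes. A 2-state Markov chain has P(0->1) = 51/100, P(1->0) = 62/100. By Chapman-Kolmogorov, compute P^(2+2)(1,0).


P^4 = P^2 * P^2
Computing via matrix multiplication of the transition matrix.
Entry (1,0) of P^4 = 0.5485

0.5485


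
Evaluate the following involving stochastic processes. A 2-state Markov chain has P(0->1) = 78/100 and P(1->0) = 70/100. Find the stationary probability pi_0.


Stationary distribution: pi_0 = p10/(p01+p10), pi_1 = p01/(p01+p10)
p01 = 0.7800, p10 = 0.7000
pi_0 = 0.4730

0.4730


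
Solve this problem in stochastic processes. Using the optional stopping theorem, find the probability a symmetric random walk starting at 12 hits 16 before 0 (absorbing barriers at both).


By optional stopping theorem: E(M at tau) = M(0) = 12
P(hit 16)*16 + P(hit 0)*0 = 12
P(hit 16) = (12 - 0)/(16 - 0) = 3/4 = 0.7500

0.7500


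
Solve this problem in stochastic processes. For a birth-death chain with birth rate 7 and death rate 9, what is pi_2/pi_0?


For birth-death process, pi_n/pi_0 = (lambda/mu)^n
= (7/9)^2
= 0.6049

0.6049


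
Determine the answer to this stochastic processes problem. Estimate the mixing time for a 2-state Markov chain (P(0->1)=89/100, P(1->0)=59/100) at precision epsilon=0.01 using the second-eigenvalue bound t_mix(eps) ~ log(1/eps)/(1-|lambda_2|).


lambda_2 = |1 - p01 - p10| = |1 - 0.8900 - 0.5900| = 0.4800
t_mix ~ log(1/eps)/(1 - |lambda_2|)
= log(100)/(1 - 0.4800) = 4.6052/0.5200
= 8.8561

8.8561


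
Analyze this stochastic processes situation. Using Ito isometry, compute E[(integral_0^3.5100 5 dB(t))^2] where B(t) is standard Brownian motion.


By Ito isometry: E[(int f dB)^2] = int f^2 dt
= 5^2 * 3.5100
= 25 * 3.5100 = 87.7500

87.7500


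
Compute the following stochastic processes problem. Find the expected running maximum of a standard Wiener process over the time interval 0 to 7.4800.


E(max B(s)) = sqrt(2t/pi)
= sqrt(2*7.4800/pi)
= sqrt(4.7619)
= 2.1822

2.1822


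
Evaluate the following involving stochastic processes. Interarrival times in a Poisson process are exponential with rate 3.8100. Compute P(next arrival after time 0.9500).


P(X > t) = exp(-lambda * t)
= exp(-3.8100 * 0.9500)
= exp(-3.6195) = 0.0268

0.0268


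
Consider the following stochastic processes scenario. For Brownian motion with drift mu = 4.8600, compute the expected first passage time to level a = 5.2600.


Expected first passage time = a/mu
= 5.2600/4.8600
= 1.0823

1.0823


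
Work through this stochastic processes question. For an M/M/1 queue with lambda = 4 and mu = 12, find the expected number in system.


rho = 4/12 = 0.3333
L = rho/(1-rho)
= 0.3333/0.6667
= 0.5000

0.5000


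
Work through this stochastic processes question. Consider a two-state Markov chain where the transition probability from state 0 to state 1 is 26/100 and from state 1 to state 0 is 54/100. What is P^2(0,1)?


Computing P^2 by matrix multiplication.
P = [[0.7400, 0.2600], [0.5400, 0.4600]]
After raising P to the power 2:
P^2(0,1) = 0.3120

0.3120


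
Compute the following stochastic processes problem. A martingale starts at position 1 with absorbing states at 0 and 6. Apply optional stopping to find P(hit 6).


By optional stopping theorem: E(M at tau) = M(0) = 1
P(hit 6)*6 + P(hit 0)*0 = 1
P(hit 6) = (1 - 0)/(6 - 0) = 1/6 = 0.1667

0.1667


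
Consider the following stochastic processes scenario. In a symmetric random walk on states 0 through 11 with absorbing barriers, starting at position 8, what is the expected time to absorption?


For symmetric RW on 0,...,N with absorbing barriers, E(i) = i*(N-i)
E(8) = 8 * 3 = 24

24


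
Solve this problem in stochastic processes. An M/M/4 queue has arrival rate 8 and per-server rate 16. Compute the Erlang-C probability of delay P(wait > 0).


a = lambda/mu = 0.5000
rho = a/c = 0.1250
Erlang-C formula applied:
C(c,a) = 0.0018

0.0018


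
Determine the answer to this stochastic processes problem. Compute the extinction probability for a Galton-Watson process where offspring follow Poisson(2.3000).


Since mu = 2.3000 > 1, extinction prob q < 1.
Solve s = exp(mu*(s-1)) iteratively.
q = 0.1376

0.1376


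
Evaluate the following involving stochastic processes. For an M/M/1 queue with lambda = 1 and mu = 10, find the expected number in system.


rho = 1/10 = 0.1000
L = rho/(1-rho)
= 0.1000/0.9000
= 0.1111

0.1111


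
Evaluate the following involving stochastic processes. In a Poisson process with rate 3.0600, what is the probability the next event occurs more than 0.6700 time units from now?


P(X > t) = exp(-lambda * t)
= exp(-3.0600 * 0.6700)
= exp(-2.0502) = 0.1287

0.1287


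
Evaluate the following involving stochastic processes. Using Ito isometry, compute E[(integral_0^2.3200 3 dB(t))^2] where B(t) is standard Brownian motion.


By Ito isometry: E[(int f dB)^2] = int f^2 dt
= 3^2 * 2.3200
= 9 * 2.3200 = 20.8800

20.8800


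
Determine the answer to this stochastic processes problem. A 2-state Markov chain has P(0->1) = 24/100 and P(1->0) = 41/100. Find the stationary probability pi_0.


Stationary distribution: pi_0 = p10/(p01+p10), pi_1 = p01/(p01+p10)
p01 = 0.2400, p10 = 0.4100
pi_0 = 0.6308

0.6308


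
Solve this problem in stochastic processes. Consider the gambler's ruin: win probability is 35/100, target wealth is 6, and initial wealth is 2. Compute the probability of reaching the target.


Gambler's ruin formula:
r = q/p = 0.6500/0.3500 = 1.8571
P(win) = (1 - r^i)/(1 - r^N)
= (1 - 1.8571^2)/(1 - 1.8571^6)
= 0.0612

0.0612


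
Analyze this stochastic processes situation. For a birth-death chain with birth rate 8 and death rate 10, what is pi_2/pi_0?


For birth-death process, pi_n/pi_0 = (lambda/mu)^n
= (8/10)^2
= 0.6400

0.6400


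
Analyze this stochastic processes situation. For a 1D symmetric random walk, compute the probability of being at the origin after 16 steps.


P(S(16) = 0) = C(16,8) / 4^8
= 12870 / 65536
= 0.1964

0.1964


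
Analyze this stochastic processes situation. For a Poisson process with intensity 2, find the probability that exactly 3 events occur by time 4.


P(N(t)=k) = (lambda*t)^k * exp(-lambda*t) / k!
lambda*t = 8
= 8^3 * exp(-8) / 3!
= 512 * 3.3546e-04 / 6
= 0.0286

0.0286


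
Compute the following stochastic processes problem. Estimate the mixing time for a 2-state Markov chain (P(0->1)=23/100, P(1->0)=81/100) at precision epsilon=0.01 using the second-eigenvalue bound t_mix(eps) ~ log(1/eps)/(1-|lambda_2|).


lambda_2 = |1 - p01 - p10| = |1 - 0.2300 - 0.8100| = 0.0400
t_mix ~ log(1/eps)/(1 - |lambda_2|)
= log(100)/(1 - 0.0400) = 4.6052/0.9600
= 4.7971

4.7971


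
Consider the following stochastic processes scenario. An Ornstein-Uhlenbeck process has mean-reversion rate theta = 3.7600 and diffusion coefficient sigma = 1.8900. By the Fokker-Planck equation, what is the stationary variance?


Stationary variance = sigma^2 / (2*theta)
= 1.8900^2 / (2*3.7600)
= 3.5721 / 7.5200
= 0.4750

0.4750


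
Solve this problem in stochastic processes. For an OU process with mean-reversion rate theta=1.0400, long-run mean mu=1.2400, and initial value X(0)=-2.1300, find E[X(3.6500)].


E[X(t)] = mu + (X(0) - mu)*exp(-theta*t)
= 1.2400 + (-2.1300 - 1.2400)*exp(-1.0400*3.6500)
= 1.2400 + -3.3700 * 0.0225
= 1.1643

1.1643


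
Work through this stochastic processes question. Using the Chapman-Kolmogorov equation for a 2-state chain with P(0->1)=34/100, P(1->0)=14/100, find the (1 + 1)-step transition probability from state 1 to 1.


P^2 = P^1 * P^1
Computing via matrix multiplication of the transition matrix.
Entry (1,1) of P^2 = 0.7872

0.7872


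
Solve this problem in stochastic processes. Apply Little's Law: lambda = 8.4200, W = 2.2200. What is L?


Little's Law: L = lambda * W
= 8.4200 * 2.2200
= 18.6924

18.6924


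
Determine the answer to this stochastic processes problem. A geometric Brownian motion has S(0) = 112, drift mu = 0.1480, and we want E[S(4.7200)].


E[S(t)] = S(0) * exp(mu * t)
= 112 * exp(0.1480 * 4.7200)
= 112 * 2.0109
= 225.2158

225.2158


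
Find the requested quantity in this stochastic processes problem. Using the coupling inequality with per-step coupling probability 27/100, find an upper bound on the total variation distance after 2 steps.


TV distance bound <= (1-delta)^n
= (1 - 0.2700)^2
= 0.7300^2
= 0.5329

0.5329


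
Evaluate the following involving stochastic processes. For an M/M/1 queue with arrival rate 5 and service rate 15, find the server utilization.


rho = lambda/mu
= 5/15
= 0.3333

0.3333


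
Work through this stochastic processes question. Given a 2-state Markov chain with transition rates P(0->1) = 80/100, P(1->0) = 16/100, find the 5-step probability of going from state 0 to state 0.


Computing P^5 by matrix multiplication.
P = [[0.2000, 0.8000], [0.1600, 0.8400]]
After raising P to the power 5:
P^5(0,0) = 0.1667

0.1667


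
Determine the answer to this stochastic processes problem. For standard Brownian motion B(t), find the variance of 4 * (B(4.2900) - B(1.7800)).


Var(alpha*(B(t)-B(s))) = alpha^2 * (t-s)
= 4^2 * (4.2900 - 1.7800)
= 16 * 2.5100
= 40.1600

40.1600


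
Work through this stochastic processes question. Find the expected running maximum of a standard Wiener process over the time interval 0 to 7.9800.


E(max B(s)) = sqrt(2t/pi)
= sqrt(2*7.9800/pi)
= sqrt(5.0802)
= 2.2539

2.2539


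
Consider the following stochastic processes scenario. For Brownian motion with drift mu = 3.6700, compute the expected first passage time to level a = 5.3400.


Expected first passage time = a/mu
= 5.3400/3.6700
= 1.4550

1.4550


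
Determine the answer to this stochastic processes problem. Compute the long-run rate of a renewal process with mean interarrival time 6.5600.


Long-run renewal rate = 1/E(X)
= 1/6.5600
= 0.1524

0.1524


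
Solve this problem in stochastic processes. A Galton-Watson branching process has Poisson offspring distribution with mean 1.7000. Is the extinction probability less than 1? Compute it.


Since mu = 1.7000 > 1, extinction prob q < 1.
Solve s = exp(mu*(s-1)) iteratively.
q = 0.3088

0.3088


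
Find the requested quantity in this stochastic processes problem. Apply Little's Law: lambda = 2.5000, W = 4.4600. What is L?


Little's Law: L = lambda * W
= 2.5000 * 4.4600
= 11.1500

11.1500


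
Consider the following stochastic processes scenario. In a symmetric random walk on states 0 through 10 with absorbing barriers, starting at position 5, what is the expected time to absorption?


For symmetric RW on 0,...,N with absorbing barriers, E(i) = i*(N-i)
E(5) = 5 * 5 = 25

25


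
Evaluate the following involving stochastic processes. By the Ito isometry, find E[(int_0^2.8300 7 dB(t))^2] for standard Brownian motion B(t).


By Ito isometry: E[(int f dB)^2] = int f^2 dt
= 7^2 * 2.8300
= 49 * 2.8300 = 138.6700

138.6700


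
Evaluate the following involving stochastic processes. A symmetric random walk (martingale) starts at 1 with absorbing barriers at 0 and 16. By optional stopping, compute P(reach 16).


By optional stopping theorem: E(M at tau) = M(0) = 1
P(hit 16)*16 + P(hit 0)*0 = 1
P(hit 16) = (1 - 0)/(16 - 0) = 1/16 = 0.0625

0.0625


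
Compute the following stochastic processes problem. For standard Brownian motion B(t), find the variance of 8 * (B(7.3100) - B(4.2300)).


Var(alpha*(B(t)-B(s))) = alpha^2 * (t-s)
= 8^2 * (7.3100 - 4.2300)
= 64 * 3.0800
= 197.1200

197.1200
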